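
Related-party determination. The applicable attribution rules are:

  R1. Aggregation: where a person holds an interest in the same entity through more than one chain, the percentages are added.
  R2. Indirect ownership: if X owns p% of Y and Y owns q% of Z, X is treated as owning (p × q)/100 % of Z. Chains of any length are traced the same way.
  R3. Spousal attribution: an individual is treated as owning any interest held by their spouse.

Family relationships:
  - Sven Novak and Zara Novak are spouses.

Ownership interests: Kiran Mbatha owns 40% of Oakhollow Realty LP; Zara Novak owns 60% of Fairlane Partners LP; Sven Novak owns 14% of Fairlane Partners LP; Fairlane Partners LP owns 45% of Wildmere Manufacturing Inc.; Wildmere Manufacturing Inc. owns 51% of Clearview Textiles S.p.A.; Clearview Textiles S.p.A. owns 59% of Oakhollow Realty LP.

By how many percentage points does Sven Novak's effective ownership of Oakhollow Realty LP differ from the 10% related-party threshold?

0.01997

By spousal attribution (R3), Sven Novak is treated as also owning Zara Novak's interest in Fairlane Partners LP, giving 14% + 60% = 74%.
Chain via Fairlane Partners LP → Wildmere Manufacturing Inc. → Clearview Textiles S.p.A. (R2): 74% × 45% × 51% × 59% = 10.01997% of Oakhollow Realty LP.
10.01997% exceeds the 10% threshold by 0.01997 percentage points.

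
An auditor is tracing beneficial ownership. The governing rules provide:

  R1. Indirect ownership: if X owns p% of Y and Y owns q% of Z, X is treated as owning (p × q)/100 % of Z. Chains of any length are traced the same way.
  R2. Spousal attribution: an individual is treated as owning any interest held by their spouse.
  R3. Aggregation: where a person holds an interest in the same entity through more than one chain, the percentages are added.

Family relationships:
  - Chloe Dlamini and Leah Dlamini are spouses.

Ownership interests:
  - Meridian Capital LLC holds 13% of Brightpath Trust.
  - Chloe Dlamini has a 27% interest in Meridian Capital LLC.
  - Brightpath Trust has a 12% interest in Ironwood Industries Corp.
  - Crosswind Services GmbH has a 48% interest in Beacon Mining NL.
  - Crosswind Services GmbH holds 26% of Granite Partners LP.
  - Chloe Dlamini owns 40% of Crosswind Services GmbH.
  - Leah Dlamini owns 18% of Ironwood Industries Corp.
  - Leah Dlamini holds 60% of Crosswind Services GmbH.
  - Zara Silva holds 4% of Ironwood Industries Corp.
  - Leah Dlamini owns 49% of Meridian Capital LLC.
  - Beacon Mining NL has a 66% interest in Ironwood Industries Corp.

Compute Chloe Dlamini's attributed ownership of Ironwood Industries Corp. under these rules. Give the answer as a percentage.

50.8656%

By spousal attribution (R2), Chloe Dlamini is treated as also owning Leah Dlamini's interest in Meridian Capital LLC, giving 27% + 49% = 76%.
By spousal attribution (R2), Chloe Dlamini is treated as also owning Leah Dlamini's interest in Crosswind Services GmbH, giving 40% + 60% = 100%.
By spousal attribution (R2), Chloe Dlamini is treated as owning Leah Dlamini's 18% interest in Ironwood Industries Corp.
Chain via Meridian Capital LLC → Brightpath Trust (R1): 76% × 13% × 12% = 1.1856% of Ironwood Industries Corp.
Chain via Crosswind Services GmbH → Beacon Mining NL (R1): 100% × 48% × 66% = 31.68% of Ironwood Industries Corp.
Direct interest in Ironwood Industries Corp: 18%.
Aggregating (R3): 1.1856% + 31.68% + 18% = 50.8656%.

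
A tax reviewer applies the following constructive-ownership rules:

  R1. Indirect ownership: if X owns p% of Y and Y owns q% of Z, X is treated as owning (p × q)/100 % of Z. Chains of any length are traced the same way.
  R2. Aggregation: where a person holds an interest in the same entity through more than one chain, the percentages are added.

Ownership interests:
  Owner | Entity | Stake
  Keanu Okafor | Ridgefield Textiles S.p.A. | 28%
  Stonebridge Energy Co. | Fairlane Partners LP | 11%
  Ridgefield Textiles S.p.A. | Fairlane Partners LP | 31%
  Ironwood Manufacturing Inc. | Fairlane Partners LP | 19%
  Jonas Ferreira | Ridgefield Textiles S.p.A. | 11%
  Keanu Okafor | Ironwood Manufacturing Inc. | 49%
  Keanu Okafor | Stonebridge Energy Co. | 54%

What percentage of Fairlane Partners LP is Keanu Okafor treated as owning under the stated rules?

Chain via Stonebridge Energy Co. (R1): 54% × 11% = 5.94% of Fairlane Partners LP.
Chain via Ridgefield Textiles S.p.A. (R1): 28% × 31% = 8.68% of Fairlane Partners LP.
Chain via Ironwood Manufacturing Inc. (R1): 49% × 19% = 9.31% of Fairlane Partners LP.
Aggregating (R2): 5.94% + 8.68% + 9.31% = 23.93%.

23.93%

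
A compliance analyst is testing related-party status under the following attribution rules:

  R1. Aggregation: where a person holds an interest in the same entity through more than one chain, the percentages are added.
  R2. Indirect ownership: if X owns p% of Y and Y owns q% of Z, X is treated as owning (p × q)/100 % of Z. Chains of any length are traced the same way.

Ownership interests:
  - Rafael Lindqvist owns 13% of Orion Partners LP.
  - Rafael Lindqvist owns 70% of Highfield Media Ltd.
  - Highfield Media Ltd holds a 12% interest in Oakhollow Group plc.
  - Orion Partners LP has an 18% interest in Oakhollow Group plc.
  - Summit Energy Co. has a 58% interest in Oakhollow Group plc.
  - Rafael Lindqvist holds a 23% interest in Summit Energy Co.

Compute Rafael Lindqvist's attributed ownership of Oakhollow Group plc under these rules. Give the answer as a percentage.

24.08%

Chain via Orion Partners LP (R2): 13% × 18% = 2.34% of Oakhollow Group plc.
Chain via Highfield Media Ltd (R2): 70% × 12% = 8.4% of Oakhollow Group plc.
Chain via Summit Energy Co. (R2): 23% × 58% = 13.34% of Oakhollow Group plc.
Aggregating (R1): 2.34% + 8.4% + 13.34% = 24.08%.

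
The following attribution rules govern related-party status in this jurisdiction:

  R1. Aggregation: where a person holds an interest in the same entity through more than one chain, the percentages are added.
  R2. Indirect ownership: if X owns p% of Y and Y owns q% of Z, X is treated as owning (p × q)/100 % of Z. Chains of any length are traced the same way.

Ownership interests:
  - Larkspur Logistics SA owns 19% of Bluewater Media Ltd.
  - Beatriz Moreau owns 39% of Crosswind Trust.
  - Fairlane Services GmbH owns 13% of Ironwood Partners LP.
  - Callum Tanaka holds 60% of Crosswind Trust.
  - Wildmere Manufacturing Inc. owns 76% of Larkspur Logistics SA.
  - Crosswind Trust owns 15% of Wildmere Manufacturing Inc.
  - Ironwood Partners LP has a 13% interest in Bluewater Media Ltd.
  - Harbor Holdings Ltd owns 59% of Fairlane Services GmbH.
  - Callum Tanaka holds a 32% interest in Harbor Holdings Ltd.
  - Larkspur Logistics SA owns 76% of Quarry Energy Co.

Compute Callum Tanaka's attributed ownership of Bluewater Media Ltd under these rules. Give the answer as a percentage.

Chain via Harbor Holdings Ltd → Fairlane Services GmbH → Ironwood Partners LP (R2): 32% × 59% × 13% × 13% = 0.319072% of Bluewater Media Ltd.
Chain via Crosswind Trust → Wildmere Manufacturing Inc. → Larkspur Logistics SA (R2): 60% × 15% × 76% × 19% = 1.2996% of Bluewater Media Ltd.
Aggregating (R1): 0.319072% + 1.2996% = 1.618672%.

1.618672%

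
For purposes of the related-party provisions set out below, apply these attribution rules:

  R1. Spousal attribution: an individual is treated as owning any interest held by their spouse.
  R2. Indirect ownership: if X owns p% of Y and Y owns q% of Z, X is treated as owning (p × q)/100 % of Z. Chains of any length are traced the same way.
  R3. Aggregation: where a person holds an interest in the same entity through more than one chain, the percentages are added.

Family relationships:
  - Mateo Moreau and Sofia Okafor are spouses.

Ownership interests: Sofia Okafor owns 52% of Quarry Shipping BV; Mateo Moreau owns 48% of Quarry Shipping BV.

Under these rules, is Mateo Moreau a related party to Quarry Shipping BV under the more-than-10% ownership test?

Yes

By spousal attribution (R1), Mateo Moreau is treated as also owning Sofia Okafor's interest in Quarry Shipping BV, giving 48% + 52% = 100%.
Direct interest in Quarry Shipping BV: 100%.
100% exceeds the 10% threshold, so Mateo is a related party to Quarry Shipping BV.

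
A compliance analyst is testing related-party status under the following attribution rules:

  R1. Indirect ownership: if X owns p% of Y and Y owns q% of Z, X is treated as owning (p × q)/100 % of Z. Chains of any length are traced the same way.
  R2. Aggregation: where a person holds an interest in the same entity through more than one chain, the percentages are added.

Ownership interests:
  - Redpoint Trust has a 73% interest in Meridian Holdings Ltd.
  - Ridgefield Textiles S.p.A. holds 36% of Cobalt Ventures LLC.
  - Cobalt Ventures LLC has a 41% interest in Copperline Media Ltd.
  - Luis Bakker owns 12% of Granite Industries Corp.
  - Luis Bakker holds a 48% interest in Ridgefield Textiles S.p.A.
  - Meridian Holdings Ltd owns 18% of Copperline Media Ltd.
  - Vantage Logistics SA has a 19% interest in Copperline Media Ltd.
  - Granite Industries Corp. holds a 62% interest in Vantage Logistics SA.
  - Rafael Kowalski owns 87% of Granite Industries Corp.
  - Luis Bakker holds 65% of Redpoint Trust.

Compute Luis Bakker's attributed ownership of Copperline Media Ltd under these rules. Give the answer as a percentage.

Chain via Redpoint Trust → Meridian Holdings Ltd (R1): 65% × 73% × 18% = 8.541% of Copperline Media Ltd.
Chain via Ridgefield Textiles S.p.A. → Cobalt Ventures LLC (R1): 48% × 36% × 41% = 7.0848% of Copperline Media Ltd.
Chain via Granite Industries Corp. → Vantage Logistics SA (R1): 12% × 62% × 19% = 1.4136% of Copperline Media Ltd.
Aggregating (R2): 8.541% + 7.0848% + 1.4136% = 17.0394%.

17.0394%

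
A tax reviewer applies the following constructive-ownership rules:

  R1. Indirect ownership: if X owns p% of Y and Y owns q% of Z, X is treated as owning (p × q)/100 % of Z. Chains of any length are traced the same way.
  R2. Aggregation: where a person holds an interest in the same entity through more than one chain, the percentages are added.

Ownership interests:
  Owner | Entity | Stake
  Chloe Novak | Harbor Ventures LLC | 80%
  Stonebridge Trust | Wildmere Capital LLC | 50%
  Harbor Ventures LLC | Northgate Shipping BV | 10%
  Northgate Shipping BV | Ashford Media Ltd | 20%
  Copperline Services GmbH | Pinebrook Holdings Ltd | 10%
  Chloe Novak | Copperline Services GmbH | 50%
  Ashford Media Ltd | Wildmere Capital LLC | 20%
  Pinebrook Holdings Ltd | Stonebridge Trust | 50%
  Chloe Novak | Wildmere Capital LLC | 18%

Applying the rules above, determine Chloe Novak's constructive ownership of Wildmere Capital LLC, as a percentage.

Chain via Copperline Services GmbH → Pinebrook Holdings Ltd → Stonebridge Trust (R1): 50% × 10% × 50% × 50% = 1.25% of Wildmere Capital LLC.
Chain via Harbor Ventures LLC → Northgate Shipping BV → Ashford Media Ltd (R1): 80% × 10% × 20% × 20% = 0.32% of Wildmere Capital LLC.
Direct interest in Wildmere Capital LLC: 18%.
Aggregating (R2): 1.25% + 0.32% + 18% = 19.57%.

19.57%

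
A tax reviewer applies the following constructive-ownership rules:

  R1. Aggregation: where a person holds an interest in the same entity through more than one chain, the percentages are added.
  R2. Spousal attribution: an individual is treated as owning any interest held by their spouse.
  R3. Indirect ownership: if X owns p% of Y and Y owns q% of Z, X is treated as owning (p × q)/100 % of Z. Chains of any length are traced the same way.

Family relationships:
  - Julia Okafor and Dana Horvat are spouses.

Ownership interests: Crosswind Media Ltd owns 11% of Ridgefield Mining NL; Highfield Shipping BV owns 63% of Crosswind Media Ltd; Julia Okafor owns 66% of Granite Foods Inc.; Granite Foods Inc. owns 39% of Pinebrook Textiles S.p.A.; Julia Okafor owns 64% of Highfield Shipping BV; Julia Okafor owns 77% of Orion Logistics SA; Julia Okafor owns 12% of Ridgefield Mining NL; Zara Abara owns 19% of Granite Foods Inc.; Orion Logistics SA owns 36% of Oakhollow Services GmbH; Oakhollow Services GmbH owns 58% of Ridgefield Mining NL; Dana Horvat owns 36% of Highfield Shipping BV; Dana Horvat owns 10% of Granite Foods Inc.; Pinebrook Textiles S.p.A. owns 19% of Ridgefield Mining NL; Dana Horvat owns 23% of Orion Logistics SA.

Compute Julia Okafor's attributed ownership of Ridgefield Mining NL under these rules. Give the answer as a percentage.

By spousal attribution (R2), Julia Okafor is treated as also owning Dana Horvat's interest in Highfield Shipping BV, giving 64% + 36% = 100%.
By spousal attribution (R2), Julia Okafor is treated as also owning Dana Horvat's interest in Granite Foods Inc, giving 66% + 10% = 76%.
By spousal attribution (R2), Julia Okafor is treated as also owning Dana Horvat's interest in Orion Logistics SA, giving 77% + 23% = 100%.
Chain via Highfield Shipping BV → Crosswind Media Ltd (R3): 100% × 63% × 11% = 6.93% of Ridgefield Mining NL.
Chain via Granite Foods Inc. → Pinebrook Textiles S.p.A. (R3): 76% × 39% × 19% = 5.6316% of Ridgefield Mining NL.
Chain via Orion Logistics SA → Oakhollow Services GmbH (R3): 100% × 36% × 58% = 20.88% of Ridgefield Mining NL.
Direct interest in Ridgefield Mining NL: 12%.
Aggregating (R1): 6.93% + 5.6316% + 20.88% + 12% = 45.4416%.

45.4416%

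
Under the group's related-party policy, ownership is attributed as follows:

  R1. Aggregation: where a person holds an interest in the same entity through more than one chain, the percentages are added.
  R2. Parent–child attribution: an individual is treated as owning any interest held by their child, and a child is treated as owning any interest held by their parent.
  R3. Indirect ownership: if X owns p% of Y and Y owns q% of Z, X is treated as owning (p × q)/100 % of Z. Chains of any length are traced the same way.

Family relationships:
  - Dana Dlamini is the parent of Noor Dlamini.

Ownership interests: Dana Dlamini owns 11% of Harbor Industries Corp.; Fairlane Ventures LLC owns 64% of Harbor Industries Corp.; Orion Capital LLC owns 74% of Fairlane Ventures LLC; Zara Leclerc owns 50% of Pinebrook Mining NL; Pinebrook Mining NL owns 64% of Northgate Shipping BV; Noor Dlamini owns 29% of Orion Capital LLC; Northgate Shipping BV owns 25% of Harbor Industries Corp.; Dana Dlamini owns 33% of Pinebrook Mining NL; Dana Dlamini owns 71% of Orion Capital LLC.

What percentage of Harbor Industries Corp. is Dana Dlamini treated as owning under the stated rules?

By parent–child attribution (R2), Dana Dlamini is treated as also owning Noor Dlamini's interest in Orion Capital LLC, giving 71% + 29% = 100%.
Chain via Pinebrook Mining NL → Northgate Shipping BV (R3): 33% × 64% × 25% = 5.28% of Harbor Industries Corp.
Chain via Orion Capital LLC → Fairlane Ventures LLC (R3): 100% × 74% × 64% = 47.36% of Harbor Industries Corp.
Direct interest in Harbor Industries Corp: 11%.
Aggregating (R1): 5.28% + 47.36% + 11% = 63.64%.

63.64%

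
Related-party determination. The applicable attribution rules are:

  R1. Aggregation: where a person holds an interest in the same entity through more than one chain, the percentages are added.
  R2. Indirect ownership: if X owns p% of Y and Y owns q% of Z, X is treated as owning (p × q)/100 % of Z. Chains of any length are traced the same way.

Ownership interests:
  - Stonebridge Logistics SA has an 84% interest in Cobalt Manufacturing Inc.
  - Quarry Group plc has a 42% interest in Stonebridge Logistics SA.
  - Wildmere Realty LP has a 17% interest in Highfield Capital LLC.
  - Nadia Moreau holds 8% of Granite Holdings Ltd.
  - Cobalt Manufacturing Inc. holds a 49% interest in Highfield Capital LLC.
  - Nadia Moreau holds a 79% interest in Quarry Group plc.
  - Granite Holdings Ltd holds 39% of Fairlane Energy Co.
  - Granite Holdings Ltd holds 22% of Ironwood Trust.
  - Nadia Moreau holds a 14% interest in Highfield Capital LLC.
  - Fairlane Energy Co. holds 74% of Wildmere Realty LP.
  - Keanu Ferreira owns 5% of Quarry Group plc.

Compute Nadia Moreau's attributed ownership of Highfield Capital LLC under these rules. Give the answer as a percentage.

28.049384%

Chain via Quarry Group plc → Stonebridge Logistics SA → Cobalt Manufacturing Inc. (R2): 79% × 42% × 84% × 49% = 13.656888% of Highfield Capital LLC.
Chain via Granite Holdings Ltd → Fairlane Energy Co. → Wildmere Realty LP (R2): 8% × 39% × 74% × 17% = 0.392496% of Highfield Capital LLC.
Direct interest in Highfield Capital LLC: 14%.
Aggregating (R1): 13.656888% + 0.392496% + 14% = 28.049384%.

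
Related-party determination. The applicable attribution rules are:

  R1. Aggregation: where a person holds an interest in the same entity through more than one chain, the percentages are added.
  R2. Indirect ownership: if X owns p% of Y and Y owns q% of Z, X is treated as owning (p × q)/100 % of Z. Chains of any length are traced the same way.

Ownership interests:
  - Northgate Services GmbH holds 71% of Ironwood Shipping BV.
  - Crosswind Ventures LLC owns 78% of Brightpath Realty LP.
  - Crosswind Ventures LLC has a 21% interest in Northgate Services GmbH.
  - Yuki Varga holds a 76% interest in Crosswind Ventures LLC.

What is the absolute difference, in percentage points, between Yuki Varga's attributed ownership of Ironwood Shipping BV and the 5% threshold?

Chain via Crosswind Ventures LLC → Northgate Services GmbH (R2): 76% × 21% × 71% = 11.3316% of Ironwood Shipping BV.
11.3316% exceeds the 5% threshold by 6.3316 percentage points.

6.3316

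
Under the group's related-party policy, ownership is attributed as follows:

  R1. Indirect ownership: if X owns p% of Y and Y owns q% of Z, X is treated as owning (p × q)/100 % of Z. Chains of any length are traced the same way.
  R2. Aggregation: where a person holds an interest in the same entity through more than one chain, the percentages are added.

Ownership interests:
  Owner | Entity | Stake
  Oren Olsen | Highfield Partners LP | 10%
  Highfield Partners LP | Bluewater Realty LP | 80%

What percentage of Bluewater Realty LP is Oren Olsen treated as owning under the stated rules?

Chain via Highfield Partners LP (R1): 10% × 80% = 8% of Bluewater Realty LP.

8%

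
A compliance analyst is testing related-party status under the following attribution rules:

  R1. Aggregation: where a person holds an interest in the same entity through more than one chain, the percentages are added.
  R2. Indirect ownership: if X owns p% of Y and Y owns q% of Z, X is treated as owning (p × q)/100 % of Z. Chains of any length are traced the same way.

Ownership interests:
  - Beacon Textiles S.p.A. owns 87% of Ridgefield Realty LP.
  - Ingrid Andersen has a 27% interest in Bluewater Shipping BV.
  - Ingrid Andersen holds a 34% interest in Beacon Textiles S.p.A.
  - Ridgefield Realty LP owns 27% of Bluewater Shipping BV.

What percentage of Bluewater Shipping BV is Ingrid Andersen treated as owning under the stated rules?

34.9866%

Chain via Beacon Textiles S.p.A. → Ridgefield Realty LP (R2): 34% × 87% × 27% = 7.9866% of Bluewater Shipping BV.
Direct interest in Bluewater Shipping BV: 27%.
Aggregating (R1): 7.9866% + 27% = 34.9866%.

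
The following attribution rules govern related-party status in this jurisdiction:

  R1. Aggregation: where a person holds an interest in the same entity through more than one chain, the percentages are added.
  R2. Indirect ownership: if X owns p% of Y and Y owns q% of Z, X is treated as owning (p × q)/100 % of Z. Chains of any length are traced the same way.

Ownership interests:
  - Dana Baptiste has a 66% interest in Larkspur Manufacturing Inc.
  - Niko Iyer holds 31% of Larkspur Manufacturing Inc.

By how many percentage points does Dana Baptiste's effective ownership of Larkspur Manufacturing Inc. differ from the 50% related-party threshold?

Direct interest in Larkspur Manufacturing Inc: 66%.
66% exceeds the 50% threshold by 16 percentage points.

16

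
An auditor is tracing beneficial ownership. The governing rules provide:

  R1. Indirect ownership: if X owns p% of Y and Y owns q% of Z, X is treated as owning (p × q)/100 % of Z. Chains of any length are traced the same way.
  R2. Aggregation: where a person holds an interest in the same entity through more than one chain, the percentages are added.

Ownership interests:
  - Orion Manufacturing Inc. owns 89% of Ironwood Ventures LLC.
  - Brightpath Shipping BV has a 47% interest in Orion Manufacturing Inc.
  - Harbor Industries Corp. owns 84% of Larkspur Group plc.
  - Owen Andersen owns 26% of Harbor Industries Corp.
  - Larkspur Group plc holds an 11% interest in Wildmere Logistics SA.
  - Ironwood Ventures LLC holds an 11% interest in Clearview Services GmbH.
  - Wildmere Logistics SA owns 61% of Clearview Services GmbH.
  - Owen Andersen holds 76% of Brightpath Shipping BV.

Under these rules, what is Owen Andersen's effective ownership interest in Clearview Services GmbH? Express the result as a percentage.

4.962452%

Chain via Harbor Industries Corp. → Larkspur Group plc → Wildmere Logistics SA (R1): 26% × 84% × 11% × 61% = 1.465464% of Clearview Services GmbH.
Chain via Brightpath Shipping BV → Orion Manufacturing Inc. → Ironwood Ventures LLC (R1): 76% × 47% × 89% × 11% = 3.496988% of Clearview Services GmbH.
Aggregating (R2): 1.465464% + 3.496988% = 4.962452%.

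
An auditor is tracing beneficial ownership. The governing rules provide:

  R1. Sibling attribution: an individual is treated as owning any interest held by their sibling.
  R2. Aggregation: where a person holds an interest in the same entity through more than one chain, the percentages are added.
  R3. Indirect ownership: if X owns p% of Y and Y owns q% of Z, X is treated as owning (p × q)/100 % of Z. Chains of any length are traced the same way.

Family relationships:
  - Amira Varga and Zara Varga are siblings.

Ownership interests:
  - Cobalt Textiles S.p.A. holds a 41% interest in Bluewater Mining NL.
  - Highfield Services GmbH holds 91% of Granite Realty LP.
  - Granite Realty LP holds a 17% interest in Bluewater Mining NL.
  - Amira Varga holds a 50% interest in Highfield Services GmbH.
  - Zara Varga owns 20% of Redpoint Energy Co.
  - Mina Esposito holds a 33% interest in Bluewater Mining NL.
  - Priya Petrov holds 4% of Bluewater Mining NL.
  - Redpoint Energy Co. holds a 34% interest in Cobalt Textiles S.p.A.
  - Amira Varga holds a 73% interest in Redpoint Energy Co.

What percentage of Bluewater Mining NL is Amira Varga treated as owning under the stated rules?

By sibling attribution (R1), Amira Varga is treated as also owning Zara Varga's interest in Redpoint Energy Co, giving 73% + 20% = 93%.
Chain via Highfield Services GmbH → Granite Realty LP (R3): 50% × 91% × 17% = 7.735% of Bluewater Mining NL.
Chain via Redpoint Energy Co. → Cobalt Textiles S.p.A. (R3): 93% × 34% × 41% = 12.9642% of Bluewater Mining NL.
Aggregating (R2): 7.735% + 12.9642% = 20.6992%.

20.6992%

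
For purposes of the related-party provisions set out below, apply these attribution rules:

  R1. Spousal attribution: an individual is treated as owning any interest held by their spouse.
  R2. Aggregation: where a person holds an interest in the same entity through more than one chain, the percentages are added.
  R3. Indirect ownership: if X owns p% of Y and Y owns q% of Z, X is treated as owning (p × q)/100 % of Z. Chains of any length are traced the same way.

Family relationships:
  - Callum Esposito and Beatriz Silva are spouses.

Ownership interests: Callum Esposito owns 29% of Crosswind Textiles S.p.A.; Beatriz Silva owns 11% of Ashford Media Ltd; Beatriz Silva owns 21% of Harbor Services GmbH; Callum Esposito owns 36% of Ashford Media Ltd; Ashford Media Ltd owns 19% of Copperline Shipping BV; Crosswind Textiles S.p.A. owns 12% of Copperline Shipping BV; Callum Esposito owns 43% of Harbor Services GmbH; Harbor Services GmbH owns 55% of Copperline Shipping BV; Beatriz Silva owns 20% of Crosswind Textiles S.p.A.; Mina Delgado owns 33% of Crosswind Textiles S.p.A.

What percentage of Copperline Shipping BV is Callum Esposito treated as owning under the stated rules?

By spousal attribution (R1), Callum Esposito is treated as also owning Beatriz Silva's interest in Ashford Media Ltd, giving 36% + 11% = 47%.
By spousal attribution (R1), Callum Esposito is treated as also owning Beatriz Silva's interest in Harbor Services GmbH, giving 43% + 21% = 64%.
By spousal attribution (R1), Callum Esposito is treated as also owning Beatriz Silva's interest in Crosswind Textiles S.p.A, giving 29% + 20% = 49%.
Chain via Ashford Media Ltd (R3): 47% × 19% = 8.93% of Copperline Shipping BV.
Chain via Harbor Services GmbH (R3): 64% × 55% = 35.2% of Copperline Shipping BV.
Chain via Crosswind Textiles S.p.A. (R3): 49% × 12% = 5.88% of Copperline Shipping BV.
Aggregating (R2): 8.93% + 35.2% + 5.88% = 50.01%.

50.01%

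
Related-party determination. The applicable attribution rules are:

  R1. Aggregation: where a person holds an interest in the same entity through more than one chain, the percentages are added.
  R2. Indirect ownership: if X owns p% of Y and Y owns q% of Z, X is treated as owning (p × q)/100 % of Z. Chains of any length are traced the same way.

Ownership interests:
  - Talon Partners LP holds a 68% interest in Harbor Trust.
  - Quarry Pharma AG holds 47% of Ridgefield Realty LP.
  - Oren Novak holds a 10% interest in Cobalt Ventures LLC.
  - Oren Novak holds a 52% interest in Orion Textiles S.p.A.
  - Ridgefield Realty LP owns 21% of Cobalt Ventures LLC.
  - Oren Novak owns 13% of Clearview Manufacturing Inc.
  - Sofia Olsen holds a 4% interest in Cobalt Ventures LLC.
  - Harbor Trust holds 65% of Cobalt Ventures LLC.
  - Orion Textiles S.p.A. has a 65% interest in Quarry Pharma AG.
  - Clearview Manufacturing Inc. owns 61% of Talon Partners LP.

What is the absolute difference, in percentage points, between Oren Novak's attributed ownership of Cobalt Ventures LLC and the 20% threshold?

3.15888

Chain via Orion Textiles S.p.A. → Quarry Pharma AG → Ridgefield Realty LP (R2): 52% × 65% × 47% × 21% = 3.33606% of Cobalt Ventures LLC.
Chain via Clearview Manufacturing Inc. → Talon Partners LP → Harbor Trust (R2): 13% × 61% × 68% × 65% = 3.50506% of Cobalt Ventures LLC.
Direct interest in Cobalt Ventures LLC: 10%.
Aggregating (R1): 3.33606% + 3.50506% + 10% = 16.84112%.
16.84112% falls short of the 20% threshold by 3.15888 percentage points.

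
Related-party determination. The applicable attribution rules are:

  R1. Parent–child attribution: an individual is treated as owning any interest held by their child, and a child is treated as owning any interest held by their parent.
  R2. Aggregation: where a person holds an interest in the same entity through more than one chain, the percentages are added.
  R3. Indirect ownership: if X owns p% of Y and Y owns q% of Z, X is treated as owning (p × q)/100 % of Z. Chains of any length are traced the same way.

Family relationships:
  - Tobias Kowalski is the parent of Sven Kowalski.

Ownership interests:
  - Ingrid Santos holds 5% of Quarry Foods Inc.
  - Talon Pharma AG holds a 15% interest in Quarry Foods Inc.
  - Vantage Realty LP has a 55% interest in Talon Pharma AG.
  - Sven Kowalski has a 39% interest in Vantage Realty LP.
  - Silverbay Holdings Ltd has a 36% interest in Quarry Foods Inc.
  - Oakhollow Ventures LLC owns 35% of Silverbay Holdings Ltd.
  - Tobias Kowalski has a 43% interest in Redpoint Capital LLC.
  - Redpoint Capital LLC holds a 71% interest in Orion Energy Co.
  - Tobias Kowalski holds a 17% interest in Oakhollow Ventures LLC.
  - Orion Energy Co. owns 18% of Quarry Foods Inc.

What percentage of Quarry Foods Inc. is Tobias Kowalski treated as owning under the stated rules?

By parent–child attribution (R1), Tobias Kowalski is treated as owning Sven Kowalski's 39% interest in Vantage Realty LP.
Chain via Redpoint Capital LLC → Orion Energy Co. (R3): 43% × 71% × 18% = 5.4954% of Quarry Foods Inc.
Chain via Oakhollow Ventures LLC → Silverbay Holdings Ltd (R3): 17% × 35% × 36% = 2.142% of Quarry Foods Inc.
Chain via Vantage Realty LP → Talon Pharma AG (R3): 39% × 55% × 15% = 3.2175% of Quarry Foods Inc.
Aggregating (R2): 5.4954% + 2.142% + 3.2175% = 10.8549%.

10.8549%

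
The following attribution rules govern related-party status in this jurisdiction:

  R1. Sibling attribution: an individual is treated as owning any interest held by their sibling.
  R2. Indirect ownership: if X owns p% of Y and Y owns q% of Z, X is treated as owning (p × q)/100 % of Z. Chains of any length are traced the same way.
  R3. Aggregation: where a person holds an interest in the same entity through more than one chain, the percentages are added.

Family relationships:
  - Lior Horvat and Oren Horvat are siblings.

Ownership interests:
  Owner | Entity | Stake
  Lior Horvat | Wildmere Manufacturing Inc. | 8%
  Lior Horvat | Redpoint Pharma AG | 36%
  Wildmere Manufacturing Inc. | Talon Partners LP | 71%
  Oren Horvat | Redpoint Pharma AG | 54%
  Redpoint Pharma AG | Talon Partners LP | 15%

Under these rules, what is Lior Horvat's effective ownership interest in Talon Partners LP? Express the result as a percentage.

19.18%

By sibling attribution (R1), Lior Horvat is treated as also owning Oren Horvat's interest in Redpoint Pharma AG, giving 36% + 54% = 90%.
Chain via Wildmere Manufacturing Inc. (R2): 8% × 71% = 5.68% of Talon Partners LP.
Chain via Redpoint Pharma AG (R2): 90% × 15% = 13.5% of Talon Partners LP.
Aggregating (R3): 5.68% + 13.5% = 19.18%.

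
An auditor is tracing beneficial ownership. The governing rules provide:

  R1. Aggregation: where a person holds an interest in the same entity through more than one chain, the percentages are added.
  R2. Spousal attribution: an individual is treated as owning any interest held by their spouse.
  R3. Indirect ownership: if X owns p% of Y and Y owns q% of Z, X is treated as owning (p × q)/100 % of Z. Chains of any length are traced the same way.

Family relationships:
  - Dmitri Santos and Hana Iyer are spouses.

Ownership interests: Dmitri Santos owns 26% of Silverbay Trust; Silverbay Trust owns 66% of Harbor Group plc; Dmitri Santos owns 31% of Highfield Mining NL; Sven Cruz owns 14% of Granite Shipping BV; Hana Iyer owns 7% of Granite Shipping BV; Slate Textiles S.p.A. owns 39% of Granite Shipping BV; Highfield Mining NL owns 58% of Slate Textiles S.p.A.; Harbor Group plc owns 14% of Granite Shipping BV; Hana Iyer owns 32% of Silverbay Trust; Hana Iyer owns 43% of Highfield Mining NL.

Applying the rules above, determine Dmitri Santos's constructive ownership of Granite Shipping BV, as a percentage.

29.098%

By spousal attribution (R2), Dmitri Santos is treated as also owning Hana Iyer's interest in Highfield Mining NL, giving 31% + 43% = 74%.
By spousal attribution (R2), Dmitri Santos is treated as also owning Hana Iyer's interest in Silverbay Trust, giving 26% + 32% = 58%.
By spousal attribution (R2), Dmitri Santos is treated as owning Hana Iyer's 7% interest in Granite Shipping BV.
Chain via Highfield Mining NL → Slate Textiles S.p.A. (R3): 74% × 58% × 39% = 16.7388% of Granite Shipping BV.
Chain via Silverbay Trust → Harbor Group plc (R3): 58% × 66% × 14% = 5.3592% of Granite Shipping BV.
Direct interest in Granite Shipping BV: 7%.
Aggregating (R1): 16.7388% + 5.3592% + 7% = 29.098%.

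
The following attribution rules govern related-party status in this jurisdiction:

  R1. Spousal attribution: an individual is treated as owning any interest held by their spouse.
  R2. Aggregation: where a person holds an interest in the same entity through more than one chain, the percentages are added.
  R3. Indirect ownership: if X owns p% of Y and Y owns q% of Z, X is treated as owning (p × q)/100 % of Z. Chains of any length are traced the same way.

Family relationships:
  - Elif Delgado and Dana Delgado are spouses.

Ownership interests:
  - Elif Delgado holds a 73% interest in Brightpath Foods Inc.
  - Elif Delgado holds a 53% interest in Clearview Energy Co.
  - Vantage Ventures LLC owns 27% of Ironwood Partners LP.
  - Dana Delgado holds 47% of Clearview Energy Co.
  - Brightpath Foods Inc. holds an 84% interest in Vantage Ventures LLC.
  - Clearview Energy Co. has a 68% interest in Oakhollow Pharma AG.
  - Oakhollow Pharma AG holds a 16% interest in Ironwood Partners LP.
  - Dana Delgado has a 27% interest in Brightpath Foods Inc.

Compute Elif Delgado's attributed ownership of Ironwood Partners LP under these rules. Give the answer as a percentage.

By spousal attribution (R1), Elif Delgado is treated as also owning Dana Delgado's interest in Clearview Energy Co, giving 53% + 47% = 100%.
By spousal attribution (R1), Elif Delgado is treated as also owning Dana Delgado's interest in Brightpath Foods Inc, giving 73% + 27% = 100%.
Chain via Clearview Energy Co. → Oakhollow Pharma AG (R3): 100% × 68% × 16% = 10.88% of Ironwood Partners LP.
Chain via Brightpath Foods Inc. → Vantage Ventures LLC (R3): 100% × 84% × 27% = 22.68% of Ironwood Partners LP.
Aggregating (R2): 10.88% + 22.68% = 33.56%.

33.56%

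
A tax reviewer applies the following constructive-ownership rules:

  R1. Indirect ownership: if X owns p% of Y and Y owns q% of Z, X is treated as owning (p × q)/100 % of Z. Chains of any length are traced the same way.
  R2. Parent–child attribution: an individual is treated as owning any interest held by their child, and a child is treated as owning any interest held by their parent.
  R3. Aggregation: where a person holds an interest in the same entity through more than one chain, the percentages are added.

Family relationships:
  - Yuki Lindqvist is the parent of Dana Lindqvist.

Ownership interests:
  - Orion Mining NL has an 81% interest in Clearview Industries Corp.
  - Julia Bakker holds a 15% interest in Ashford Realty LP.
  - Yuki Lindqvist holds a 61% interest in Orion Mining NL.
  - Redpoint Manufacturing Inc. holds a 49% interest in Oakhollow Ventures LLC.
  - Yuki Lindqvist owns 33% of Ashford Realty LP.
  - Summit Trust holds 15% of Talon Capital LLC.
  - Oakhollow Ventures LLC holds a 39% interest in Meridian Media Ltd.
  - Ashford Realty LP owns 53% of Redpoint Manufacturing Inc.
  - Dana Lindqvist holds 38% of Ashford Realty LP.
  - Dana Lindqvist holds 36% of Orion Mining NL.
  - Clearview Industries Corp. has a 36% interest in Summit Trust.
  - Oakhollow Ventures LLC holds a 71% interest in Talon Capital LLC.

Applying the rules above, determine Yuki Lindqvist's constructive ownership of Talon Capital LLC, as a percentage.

By parent–child attribution (R2), Yuki Lindqvist is treated as also owning Dana Lindqvist's interest in Ashford Realty LP, giving 33% + 38% = 71%.
By parent–child attribution (R2), Yuki Lindqvist is treated as also owning Dana Lindqvist's interest in Orion Mining NL, giving 61% + 36% = 97%.
Chain via Ashford Realty LP → Redpoint Manufacturing Inc. → Oakhollow Ventures LLC (R1): 71% × 53% × 49% × 71% = 13.091477% of Talon Capital LLC.
Chain via Orion Mining NL → Clearview Industries Corp. → Summit Trust (R1): 97% × 81% × 36% × 15% = 4.24278% of Talon Capital LLC.
Aggregating (R3): 13.091477% + 4.24278% = 17.334257%.

17.334257%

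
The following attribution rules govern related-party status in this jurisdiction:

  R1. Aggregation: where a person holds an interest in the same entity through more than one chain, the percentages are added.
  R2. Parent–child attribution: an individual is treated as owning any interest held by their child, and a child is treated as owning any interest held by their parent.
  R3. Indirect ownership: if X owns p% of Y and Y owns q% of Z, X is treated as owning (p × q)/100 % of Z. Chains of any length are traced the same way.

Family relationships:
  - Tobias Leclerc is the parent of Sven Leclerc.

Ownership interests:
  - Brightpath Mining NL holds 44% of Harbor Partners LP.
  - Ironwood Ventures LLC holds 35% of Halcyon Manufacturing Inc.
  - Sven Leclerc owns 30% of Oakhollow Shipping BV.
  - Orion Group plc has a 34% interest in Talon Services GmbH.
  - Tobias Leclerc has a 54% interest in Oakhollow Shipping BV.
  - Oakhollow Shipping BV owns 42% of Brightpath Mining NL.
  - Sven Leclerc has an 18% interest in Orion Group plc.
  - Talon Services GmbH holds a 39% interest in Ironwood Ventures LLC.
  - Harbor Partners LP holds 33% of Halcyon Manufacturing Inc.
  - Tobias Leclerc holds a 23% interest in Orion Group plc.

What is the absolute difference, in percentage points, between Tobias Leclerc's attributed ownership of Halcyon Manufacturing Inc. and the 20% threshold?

By parent–child attribution (R2), Tobias Leclerc is treated as also owning Sven Leclerc's interest in Orion Group plc, giving 23% + 18% = 41%.
By parent–child attribution (R2), Tobias Leclerc is treated as also owning Sven Leclerc's interest in Oakhollow Shipping BV, giving 54% + 30% = 84%.
Chain via Orion Group plc → Talon Services GmbH → Ironwood Ventures LLC (R3): 41% × 34% × 39% × 35% = 1.90281% of Halcyon Manufacturing Inc.
Chain via Oakhollow Shipping BV → Brightpath Mining NL → Harbor Partners LP (R3): 84% × 42% × 44% × 33% = 5.122656% of Halcyon Manufacturing Inc.
Aggregating (R1): 1.90281% + 5.122656% = 7.025466%.
7.025466% falls short of the 20% threshold by 12.974534 percentage points.

12.974534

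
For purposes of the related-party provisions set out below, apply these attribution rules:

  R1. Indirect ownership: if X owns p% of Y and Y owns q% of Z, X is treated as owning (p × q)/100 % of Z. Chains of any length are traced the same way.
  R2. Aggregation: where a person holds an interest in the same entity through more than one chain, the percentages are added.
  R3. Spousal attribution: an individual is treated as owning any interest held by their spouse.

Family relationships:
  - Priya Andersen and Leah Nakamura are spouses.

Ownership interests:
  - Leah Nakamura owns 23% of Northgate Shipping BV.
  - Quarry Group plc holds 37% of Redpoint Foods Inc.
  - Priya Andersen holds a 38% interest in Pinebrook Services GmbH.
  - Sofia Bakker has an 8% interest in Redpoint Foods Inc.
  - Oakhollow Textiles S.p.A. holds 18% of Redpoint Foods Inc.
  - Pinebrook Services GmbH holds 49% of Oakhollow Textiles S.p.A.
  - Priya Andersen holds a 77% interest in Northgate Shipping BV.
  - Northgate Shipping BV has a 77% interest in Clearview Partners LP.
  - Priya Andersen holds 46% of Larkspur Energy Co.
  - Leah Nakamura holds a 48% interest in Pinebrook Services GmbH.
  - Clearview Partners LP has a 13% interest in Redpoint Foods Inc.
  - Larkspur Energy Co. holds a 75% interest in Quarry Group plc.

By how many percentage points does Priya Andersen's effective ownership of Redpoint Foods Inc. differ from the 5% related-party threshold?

25.3602

By spousal attribution (R3), Priya Andersen is treated as also owning Leah Nakamura's interest in Pinebrook Services GmbH, giving 38% + 48% = 86%.
By spousal attribution (R3), Priya Andersen is treated as also owning Leah Nakamura's interest in Northgate Shipping BV, giving 77% + 23% = 100%.
Chain via Pinebrook Services GmbH → Oakhollow Textiles S.p.A. (R1): 86% × 49% × 18% = 7.5852% of Redpoint Foods Inc.
Chain via Northgate Shipping BV → Clearview Partners LP (R1): 100% × 77% × 13% = 10.01% of Redpoint Foods Inc.
Chain via Larkspur Energy Co. → Quarry Group plc (R1): 46% × 75% × 37% = 12.765% of Redpoint Foods Inc.
Aggregating (R2): 7.5852% + 10.01% + 12.765% = 30.3602%.
30.3602% exceeds the 5% threshold by 25.3602 percentage points.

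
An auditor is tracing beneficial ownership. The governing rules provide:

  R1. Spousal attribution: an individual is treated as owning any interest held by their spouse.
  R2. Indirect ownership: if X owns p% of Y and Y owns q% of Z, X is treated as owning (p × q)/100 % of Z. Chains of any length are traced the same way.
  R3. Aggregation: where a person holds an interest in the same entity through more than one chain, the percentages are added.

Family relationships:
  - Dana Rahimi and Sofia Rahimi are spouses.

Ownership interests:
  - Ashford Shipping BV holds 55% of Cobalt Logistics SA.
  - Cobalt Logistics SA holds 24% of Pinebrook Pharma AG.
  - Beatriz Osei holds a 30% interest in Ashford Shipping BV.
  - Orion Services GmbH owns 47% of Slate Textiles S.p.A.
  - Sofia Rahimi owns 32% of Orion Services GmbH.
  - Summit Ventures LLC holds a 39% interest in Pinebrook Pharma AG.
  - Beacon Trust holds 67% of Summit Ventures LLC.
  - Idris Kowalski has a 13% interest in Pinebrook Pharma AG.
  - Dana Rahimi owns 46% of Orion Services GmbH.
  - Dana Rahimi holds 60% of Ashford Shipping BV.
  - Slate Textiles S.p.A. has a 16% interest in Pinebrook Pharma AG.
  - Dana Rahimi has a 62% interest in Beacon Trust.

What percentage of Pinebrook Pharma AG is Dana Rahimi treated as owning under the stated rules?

By spousal attribution (R1), Dana Rahimi is treated as also owning Sofia Rahimi's interest in Orion Services GmbH, giving 46% + 32% = 78%.
Chain via Ashford Shipping BV → Cobalt Logistics SA (R2): 60% × 55% × 24% = 7.92% of Pinebrook Pharma AG.
Chain via Beacon Trust → Summit Ventures LLC (R2): 62% × 67% × 39% = 16.2006% of Pinebrook Pharma AG.
Chain via Orion Services GmbH → Slate Textiles S.p.A. (R2): 78% × 47% × 16% = 5.8656% of Pinebrook Pharma AG.
Aggregating (R3): 7.92% + 16.2006% + 5.8656% = 29.9862%.

29.9862%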